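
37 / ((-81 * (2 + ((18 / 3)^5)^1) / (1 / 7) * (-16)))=37 / 70562016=0.00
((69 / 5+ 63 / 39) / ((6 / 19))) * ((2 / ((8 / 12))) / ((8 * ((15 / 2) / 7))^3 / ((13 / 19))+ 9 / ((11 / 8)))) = 11971729 / 75775080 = 0.16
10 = 10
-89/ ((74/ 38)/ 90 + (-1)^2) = -152190/ 1747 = -87.12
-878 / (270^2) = -439 / 36450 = -0.01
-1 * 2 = -2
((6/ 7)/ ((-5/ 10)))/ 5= -12/ 35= -0.34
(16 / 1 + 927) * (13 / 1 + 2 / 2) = 13202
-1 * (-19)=19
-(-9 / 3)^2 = -9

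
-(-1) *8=8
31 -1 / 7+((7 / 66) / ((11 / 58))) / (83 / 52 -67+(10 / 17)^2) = 76637284324 / 2484307749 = 30.85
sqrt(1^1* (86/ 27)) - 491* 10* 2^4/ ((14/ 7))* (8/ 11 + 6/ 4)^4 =-966638.91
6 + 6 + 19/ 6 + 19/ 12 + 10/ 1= 107/ 4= 26.75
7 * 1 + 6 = 13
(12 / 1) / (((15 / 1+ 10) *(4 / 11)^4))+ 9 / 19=848937 / 30400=27.93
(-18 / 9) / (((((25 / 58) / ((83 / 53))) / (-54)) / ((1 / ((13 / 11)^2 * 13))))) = 62909352 / 2911025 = 21.61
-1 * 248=-248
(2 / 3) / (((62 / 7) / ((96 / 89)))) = 224 / 2759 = 0.08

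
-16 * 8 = -128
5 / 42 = 0.12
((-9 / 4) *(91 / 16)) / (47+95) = -819 / 9088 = -0.09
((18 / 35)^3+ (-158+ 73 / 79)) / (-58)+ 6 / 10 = 3.31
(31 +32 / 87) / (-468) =-2729 / 40716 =-0.07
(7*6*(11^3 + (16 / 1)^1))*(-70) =-3960180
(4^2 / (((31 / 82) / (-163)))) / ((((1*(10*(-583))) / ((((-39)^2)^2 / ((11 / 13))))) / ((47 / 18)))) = 8396892186696 / 994015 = 8447450.18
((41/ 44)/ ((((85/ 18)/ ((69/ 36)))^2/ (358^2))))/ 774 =694937249/ 27339400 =25.42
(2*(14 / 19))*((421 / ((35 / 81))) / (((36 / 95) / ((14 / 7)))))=7578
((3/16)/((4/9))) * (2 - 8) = -81/32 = -2.53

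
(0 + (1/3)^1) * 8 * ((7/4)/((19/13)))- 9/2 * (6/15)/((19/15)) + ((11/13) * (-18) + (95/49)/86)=-13.44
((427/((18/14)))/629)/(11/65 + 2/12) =388570/247197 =1.57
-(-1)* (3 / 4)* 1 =3 / 4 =0.75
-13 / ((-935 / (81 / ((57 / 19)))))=351 / 935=0.38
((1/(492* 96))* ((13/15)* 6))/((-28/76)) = -247/826560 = -0.00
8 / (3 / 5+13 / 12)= 480 / 101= 4.75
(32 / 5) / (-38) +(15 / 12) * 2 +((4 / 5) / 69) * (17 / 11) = 338821 / 144210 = 2.35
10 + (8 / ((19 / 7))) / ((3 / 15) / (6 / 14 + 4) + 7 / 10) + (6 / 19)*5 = 9740 / 627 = 15.53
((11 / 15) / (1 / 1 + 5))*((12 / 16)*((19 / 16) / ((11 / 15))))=19 / 128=0.15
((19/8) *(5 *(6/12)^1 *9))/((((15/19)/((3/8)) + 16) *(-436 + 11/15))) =-243675/35935616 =-0.01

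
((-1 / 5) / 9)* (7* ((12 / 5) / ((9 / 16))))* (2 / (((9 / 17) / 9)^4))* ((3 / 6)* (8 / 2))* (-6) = 299339264 / 225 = 1330396.73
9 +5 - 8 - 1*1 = 5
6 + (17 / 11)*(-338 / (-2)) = 2939 / 11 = 267.18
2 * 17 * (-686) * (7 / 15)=-163268 / 15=-10884.53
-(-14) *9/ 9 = 14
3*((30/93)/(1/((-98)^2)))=288120/31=9294.19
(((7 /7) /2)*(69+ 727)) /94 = 199 /47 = 4.23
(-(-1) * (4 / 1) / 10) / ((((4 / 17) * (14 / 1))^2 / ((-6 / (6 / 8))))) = -289 / 980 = -0.29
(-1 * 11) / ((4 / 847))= -9317 / 4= -2329.25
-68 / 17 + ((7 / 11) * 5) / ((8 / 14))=69 / 44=1.57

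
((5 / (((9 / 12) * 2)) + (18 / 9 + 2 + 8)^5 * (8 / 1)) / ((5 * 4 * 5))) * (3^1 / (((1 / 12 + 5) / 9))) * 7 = 1128703842 / 1525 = 740133.67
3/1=3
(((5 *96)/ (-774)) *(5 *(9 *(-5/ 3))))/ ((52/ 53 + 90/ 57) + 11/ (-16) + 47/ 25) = 805600000/ 64996177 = 12.39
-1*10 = -10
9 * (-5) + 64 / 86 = -1903 / 43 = -44.26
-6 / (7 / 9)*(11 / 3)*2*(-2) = 792 / 7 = 113.14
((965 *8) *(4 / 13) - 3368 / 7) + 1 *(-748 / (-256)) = 11049081 / 5824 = 1897.16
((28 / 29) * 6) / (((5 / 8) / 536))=720384 / 145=4968.17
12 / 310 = 6 / 155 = 0.04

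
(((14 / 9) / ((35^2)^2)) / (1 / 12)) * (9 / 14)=12 / 1500625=0.00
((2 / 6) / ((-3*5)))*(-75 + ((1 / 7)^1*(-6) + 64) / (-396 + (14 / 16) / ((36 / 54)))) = 3322447 / 1989225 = 1.67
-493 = -493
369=369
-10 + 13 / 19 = -177 / 19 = -9.32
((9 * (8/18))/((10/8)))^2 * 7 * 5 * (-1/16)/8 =-14/5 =-2.80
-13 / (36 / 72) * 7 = -182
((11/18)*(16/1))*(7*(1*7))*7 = 30184/9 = 3353.78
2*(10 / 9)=20 / 9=2.22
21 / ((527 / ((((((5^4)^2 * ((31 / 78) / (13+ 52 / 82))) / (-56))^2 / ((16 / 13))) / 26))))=7951507568359375 / 154443089289216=51.49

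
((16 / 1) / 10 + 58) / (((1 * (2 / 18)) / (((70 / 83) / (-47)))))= -37548 / 3901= -9.63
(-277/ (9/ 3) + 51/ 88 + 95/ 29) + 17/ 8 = -330559/ 3828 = -86.35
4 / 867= 0.00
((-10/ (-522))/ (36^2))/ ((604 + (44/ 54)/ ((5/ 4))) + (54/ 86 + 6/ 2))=1075/ 44237169792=0.00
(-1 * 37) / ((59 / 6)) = -222 / 59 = -3.76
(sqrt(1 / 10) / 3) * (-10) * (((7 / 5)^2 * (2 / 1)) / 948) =-49 * sqrt(10) / 35550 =-0.00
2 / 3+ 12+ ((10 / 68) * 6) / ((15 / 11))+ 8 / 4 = 781 / 51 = 15.31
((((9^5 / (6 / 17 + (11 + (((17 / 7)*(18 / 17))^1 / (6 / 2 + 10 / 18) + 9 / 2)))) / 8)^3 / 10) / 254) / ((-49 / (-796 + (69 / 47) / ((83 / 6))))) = 43968692717575721999231076 / 77875696034800986935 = 564600.96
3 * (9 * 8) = 216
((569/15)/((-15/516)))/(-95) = 97868/7125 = 13.74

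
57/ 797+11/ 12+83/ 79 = 1540441/ 755556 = 2.04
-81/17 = -4.76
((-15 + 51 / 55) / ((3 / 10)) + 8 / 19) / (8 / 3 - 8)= 7287 / 836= 8.72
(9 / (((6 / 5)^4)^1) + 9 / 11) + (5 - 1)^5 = 1630187 / 1584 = 1029.16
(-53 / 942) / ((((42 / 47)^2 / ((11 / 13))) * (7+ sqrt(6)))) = -1287847 / 132697656+ 1287847 * sqrt(6) / 928883592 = -0.01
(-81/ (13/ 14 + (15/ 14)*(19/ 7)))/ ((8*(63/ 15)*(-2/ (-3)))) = -2835/ 3008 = -0.94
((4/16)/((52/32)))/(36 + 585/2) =4/8541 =0.00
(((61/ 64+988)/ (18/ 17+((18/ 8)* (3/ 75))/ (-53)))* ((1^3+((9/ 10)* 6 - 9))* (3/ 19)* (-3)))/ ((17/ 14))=1526310695/ 1608616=948.83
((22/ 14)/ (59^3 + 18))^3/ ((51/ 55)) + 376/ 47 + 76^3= 66541912023359657331550781/ 151581634007981287089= 438984.00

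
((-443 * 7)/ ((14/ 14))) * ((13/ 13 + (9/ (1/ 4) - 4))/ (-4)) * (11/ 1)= 1125663/ 4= 281415.75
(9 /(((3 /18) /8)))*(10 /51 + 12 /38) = 71424 /323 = 221.13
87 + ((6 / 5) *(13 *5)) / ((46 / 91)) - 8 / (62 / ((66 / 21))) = 1202326 / 4991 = 240.90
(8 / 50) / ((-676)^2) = 0.00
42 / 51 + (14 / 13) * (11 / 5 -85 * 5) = -454.50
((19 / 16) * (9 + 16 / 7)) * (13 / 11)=19513 / 1232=15.84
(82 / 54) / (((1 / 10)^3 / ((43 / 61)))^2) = 75809000000 / 100467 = 754566.18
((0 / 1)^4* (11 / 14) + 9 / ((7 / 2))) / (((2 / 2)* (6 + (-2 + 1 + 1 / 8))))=144 / 287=0.50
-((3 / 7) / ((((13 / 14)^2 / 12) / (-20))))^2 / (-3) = 4743.36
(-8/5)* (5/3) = -8/3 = -2.67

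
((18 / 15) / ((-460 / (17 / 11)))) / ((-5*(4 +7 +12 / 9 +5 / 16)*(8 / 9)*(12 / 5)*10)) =459 / 153571000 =0.00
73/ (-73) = -1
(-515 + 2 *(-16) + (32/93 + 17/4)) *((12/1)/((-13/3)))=605325/403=1502.05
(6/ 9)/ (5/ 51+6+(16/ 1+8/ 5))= 170/ 6043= 0.03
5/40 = 1/8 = 0.12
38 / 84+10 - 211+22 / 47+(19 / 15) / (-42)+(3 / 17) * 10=-7131494 / 35955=-198.34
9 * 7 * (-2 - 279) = -17703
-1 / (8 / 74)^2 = -85.56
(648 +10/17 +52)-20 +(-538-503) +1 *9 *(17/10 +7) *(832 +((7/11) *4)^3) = 7475573807/113135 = 66076.58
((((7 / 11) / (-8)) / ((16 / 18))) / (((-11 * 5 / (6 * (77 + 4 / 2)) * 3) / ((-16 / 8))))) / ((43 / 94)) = -233919 / 208120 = -1.12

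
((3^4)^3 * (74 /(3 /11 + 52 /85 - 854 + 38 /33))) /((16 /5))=-275778020925 /19118072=-14424.99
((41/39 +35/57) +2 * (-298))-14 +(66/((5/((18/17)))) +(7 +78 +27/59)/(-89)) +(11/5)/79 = -15553754527421/26128004565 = -595.29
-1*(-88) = 88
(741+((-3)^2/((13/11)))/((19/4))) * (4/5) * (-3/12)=-183423/1235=-148.52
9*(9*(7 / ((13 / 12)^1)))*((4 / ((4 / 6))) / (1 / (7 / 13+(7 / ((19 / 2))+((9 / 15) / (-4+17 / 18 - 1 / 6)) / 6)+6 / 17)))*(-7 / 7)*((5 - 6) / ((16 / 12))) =3761.80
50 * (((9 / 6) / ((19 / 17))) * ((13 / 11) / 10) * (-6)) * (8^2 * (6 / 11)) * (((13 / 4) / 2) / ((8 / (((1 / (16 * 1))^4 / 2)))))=-387855 / 150667264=-0.00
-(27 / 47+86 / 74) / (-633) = 3020 / 1100787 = 0.00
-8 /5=-1.60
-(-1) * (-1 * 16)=-16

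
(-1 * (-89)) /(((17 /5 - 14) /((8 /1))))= -3560 /53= -67.17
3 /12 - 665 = -2659 /4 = -664.75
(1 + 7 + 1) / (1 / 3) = 27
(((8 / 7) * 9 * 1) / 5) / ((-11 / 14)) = -144 / 55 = -2.62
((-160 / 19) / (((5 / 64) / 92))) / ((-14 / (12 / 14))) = 565248 / 931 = 607.14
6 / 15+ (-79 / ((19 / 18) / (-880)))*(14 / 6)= 14599238 / 95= 153676.19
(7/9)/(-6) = -0.13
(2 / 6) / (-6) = -1 / 18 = -0.06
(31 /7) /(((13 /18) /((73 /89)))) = 40734 /8099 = 5.03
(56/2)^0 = 1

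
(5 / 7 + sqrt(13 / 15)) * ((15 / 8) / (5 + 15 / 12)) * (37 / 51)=37 / 238 + 37 * sqrt(195) / 2550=0.36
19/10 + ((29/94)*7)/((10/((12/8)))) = 4181/1880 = 2.22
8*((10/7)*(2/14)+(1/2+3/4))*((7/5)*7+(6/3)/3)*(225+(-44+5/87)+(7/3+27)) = 109201664/4263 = 25616.15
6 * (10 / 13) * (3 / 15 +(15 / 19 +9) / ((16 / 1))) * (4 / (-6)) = -617 / 247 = -2.50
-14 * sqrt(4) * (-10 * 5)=1400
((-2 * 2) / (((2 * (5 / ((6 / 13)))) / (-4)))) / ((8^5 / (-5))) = -3 / 26624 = -0.00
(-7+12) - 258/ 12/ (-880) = 5.02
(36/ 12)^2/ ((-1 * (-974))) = 9/ 974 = 0.01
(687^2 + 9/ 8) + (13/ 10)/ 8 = 37757623/ 80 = 471970.29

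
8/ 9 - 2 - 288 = -2602/ 9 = -289.11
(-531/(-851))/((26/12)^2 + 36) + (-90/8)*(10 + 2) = -168287409/1246715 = -134.98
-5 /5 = -1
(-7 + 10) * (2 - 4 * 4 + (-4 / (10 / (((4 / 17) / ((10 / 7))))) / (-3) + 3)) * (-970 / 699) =2715418 / 59415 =45.70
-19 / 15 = -1.27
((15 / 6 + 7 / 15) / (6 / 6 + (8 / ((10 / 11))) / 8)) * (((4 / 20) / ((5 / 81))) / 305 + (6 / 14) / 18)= 0.05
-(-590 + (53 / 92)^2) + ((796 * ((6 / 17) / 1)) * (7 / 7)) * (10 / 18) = 321911941 / 431664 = 745.75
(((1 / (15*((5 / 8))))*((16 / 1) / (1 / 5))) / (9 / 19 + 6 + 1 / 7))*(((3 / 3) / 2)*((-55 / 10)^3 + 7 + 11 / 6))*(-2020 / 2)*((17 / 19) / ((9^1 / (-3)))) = -45443839 / 1485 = -30601.91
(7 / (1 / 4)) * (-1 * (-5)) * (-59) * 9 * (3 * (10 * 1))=-2230200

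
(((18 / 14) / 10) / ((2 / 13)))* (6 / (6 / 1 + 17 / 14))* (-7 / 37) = -2457 / 18685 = -0.13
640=640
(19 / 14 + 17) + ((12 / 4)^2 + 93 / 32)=6779 / 224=30.26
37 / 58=0.64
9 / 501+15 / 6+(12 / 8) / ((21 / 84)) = 2845 / 334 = 8.52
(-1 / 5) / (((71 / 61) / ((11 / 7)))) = -0.27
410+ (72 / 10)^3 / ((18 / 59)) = 204178 / 125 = 1633.42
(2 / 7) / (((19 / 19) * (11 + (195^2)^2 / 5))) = 0.00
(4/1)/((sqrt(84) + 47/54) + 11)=138456/165937 - 23328 * sqrt(21)/165937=0.19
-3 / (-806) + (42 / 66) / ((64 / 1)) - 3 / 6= -137979 / 283712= -0.49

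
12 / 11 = 1.09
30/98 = 15/49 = 0.31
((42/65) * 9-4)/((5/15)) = 354/65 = 5.45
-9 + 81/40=-279/40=-6.98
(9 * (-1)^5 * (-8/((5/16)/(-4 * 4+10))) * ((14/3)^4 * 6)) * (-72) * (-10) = -2832334848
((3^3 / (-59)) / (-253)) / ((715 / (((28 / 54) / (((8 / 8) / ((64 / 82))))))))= 0.00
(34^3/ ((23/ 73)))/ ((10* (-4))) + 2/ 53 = -19008167/ 6095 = -3118.65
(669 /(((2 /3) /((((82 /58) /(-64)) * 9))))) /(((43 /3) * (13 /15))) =-33326235 /2075008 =-16.06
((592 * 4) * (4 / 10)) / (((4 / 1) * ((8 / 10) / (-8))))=-2368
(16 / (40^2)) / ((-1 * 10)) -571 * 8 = -4568001 / 1000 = -4568.00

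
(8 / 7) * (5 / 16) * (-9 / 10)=-9 / 28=-0.32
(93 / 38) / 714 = 31 / 9044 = 0.00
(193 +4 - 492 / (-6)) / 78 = 93 / 26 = 3.58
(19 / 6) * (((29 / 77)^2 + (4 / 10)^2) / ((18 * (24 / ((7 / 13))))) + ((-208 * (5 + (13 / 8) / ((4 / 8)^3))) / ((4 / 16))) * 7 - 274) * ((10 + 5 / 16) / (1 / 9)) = -237482507613121 / 7687680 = -30891310.20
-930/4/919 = -465/1838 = -0.25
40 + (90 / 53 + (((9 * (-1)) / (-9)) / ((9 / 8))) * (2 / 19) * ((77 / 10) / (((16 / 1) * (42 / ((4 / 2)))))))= 11337883 / 271890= 41.70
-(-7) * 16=112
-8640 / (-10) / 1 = 864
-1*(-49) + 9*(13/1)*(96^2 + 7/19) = 20488918/19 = 1078364.11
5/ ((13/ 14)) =70/ 13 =5.38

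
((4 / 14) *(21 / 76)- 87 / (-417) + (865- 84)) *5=20633805 / 5282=3906.44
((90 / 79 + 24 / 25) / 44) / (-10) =-0.00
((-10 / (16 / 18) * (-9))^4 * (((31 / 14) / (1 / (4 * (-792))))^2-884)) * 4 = 16217579731718671875 / 784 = 20685688433314632.49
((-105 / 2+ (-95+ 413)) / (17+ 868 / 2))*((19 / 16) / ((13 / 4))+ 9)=258597 / 46904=5.51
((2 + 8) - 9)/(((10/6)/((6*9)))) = 162/5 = 32.40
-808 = -808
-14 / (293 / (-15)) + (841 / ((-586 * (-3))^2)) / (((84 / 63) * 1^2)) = 2954281 / 4120752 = 0.72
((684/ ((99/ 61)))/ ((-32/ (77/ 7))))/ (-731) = 1159/ 5848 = 0.20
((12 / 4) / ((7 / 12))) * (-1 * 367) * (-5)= 66060 / 7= 9437.14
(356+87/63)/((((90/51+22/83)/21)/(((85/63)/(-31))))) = -900112175/5593392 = -160.92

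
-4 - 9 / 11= -53 / 11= -4.82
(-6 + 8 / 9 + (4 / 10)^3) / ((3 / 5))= -5678 / 675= -8.41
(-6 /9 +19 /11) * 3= 35 /11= 3.18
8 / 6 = 4 / 3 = 1.33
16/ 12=4/ 3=1.33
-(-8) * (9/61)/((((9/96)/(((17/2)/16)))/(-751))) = -306408/61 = -5023.08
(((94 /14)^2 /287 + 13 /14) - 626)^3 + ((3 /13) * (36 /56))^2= -917639530222144509593575 /3760197201759544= -244040267.30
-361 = -361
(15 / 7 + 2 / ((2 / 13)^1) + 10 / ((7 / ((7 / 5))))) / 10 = 12 / 7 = 1.71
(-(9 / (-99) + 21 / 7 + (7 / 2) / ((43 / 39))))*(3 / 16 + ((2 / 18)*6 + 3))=-1064675 / 45408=-23.45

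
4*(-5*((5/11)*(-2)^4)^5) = -65536000000/161051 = -406927.00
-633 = -633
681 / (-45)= -15.13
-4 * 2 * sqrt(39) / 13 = -8 * sqrt(39) / 13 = -3.84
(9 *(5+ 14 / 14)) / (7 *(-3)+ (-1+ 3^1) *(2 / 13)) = -702 / 269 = -2.61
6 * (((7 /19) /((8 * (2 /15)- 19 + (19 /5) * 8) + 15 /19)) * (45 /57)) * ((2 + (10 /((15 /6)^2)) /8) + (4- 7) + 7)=29295 /35891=0.82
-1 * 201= -201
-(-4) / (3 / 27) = 36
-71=-71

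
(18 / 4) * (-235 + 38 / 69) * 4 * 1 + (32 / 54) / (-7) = -18345086 / 4347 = -4220.17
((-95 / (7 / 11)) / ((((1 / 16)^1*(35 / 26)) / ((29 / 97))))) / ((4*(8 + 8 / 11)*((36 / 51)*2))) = -10.76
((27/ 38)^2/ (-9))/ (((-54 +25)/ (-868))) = -17577/ 10469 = -1.68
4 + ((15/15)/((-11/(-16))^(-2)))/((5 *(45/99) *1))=26931/6400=4.21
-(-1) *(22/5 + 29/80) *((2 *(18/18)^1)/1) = 381/40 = 9.52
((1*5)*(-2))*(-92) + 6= 926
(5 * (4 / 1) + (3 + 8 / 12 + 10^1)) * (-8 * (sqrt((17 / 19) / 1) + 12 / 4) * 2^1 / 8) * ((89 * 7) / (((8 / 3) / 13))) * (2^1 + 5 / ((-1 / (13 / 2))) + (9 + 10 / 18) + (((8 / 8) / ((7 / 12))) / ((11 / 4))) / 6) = 3375414445 * sqrt(323) / 15048 + 3375414445 / 264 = 16817002.22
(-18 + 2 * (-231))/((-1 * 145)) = 96/29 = 3.31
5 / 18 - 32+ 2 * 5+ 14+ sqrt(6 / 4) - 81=-1597 / 18+ sqrt(6) / 2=-87.50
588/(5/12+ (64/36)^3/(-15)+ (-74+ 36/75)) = -128595600/16069619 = -8.00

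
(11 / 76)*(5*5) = 275 / 76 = 3.62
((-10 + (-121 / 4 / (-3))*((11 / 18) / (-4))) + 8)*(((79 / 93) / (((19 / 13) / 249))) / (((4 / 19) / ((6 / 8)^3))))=-260752219 / 253952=-1026.78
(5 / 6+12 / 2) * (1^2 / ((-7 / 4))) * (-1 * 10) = 820 / 21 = 39.05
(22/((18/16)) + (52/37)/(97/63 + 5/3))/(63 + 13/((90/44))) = 3362270/11663177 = 0.29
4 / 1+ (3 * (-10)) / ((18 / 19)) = -83 / 3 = -27.67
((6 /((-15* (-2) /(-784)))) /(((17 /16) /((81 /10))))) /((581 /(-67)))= 4862592 /35275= 137.85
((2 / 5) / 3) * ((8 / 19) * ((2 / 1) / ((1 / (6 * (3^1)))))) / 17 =192 / 1615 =0.12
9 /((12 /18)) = 27 /2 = 13.50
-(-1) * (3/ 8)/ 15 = 1/ 40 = 0.02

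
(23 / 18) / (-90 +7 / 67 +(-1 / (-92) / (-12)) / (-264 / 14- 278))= -0.01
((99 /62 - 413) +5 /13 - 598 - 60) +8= -855181 /806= -1061.02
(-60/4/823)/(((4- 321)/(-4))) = -60/260891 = -0.00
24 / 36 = 2 / 3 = 0.67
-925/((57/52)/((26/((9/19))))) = -1250600/27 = -46318.52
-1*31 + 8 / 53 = -1635 / 53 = -30.85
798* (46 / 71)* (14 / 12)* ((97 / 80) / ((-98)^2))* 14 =42389 / 39760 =1.07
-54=-54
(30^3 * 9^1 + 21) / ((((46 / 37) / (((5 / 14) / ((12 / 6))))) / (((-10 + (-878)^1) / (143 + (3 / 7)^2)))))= -34933053645 / 161368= -216480.68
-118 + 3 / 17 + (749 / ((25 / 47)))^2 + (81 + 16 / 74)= 779474619211 / 393125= 1982765.33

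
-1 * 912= -912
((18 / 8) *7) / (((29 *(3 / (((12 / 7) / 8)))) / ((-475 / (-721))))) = 4275 / 167272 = 0.03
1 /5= 0.20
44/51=0.86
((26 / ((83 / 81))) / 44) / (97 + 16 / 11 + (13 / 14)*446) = 0.00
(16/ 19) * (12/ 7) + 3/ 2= 783/ 266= 2.94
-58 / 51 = -1.14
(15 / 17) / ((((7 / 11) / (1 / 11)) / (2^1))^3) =120 / 5831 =0.02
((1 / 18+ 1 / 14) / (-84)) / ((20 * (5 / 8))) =-4 / 33075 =-0.00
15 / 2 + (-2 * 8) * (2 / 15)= 161 / 30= 5.37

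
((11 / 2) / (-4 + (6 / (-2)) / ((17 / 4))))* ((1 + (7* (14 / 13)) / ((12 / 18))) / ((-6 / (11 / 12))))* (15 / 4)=10285 / 1248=8.24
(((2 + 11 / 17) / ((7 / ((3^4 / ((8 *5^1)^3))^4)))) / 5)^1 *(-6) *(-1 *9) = 0.00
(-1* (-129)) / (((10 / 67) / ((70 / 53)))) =60501 / 53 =1141.53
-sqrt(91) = -9.54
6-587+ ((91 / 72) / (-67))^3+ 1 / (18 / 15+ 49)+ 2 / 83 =-1358679257288757187 / 2338695668270592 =-580.96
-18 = -18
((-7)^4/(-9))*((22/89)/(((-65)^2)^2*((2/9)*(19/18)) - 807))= -237699/15089794606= -0.00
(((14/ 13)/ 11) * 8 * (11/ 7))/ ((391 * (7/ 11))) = 176/ 35581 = 0.00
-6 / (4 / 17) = -51 / 2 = -25.50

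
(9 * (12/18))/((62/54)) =162/31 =5.23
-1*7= -7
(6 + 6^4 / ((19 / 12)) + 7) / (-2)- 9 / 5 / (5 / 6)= -417.92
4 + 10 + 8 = 22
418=418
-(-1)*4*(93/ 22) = 186/ 11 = 16.91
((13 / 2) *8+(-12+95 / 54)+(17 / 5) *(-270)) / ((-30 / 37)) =1750729 / 1620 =1080.70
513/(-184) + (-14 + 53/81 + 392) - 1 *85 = 290.87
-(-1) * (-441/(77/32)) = -2016/11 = -183.27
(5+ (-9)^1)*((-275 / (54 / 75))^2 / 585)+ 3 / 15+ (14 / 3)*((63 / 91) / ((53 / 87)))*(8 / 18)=-2498656364 / 2511405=-994.92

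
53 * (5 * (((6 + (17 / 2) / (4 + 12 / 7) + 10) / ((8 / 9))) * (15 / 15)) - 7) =619835 / 128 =4842.46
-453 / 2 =-226.50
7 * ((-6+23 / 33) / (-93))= 1225 / 3069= 0.40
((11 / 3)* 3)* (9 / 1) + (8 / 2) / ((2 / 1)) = 101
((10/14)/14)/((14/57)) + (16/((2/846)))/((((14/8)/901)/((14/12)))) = 5577608349/1372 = 4065312.21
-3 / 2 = -1.50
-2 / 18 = -1 / 9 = -0.11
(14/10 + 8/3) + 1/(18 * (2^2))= 1469/360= 4.08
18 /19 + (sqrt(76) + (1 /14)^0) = 37 /19 + 2*sqrt(19) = 10.67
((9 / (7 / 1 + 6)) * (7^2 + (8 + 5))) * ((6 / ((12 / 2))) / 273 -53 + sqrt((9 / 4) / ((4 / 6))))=-2691048 / 1183 + 837 * sqrt(6) / 26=-2195.91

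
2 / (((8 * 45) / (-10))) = -1 / 18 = -0.06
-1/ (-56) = 1/ 56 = 0.02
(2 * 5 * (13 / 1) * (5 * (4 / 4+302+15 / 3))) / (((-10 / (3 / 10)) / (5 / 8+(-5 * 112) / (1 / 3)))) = 40345305 / 4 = 10086326.25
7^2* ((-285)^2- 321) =3964296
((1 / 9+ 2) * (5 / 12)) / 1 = 95 / 108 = 0.88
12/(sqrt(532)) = 6 * sqrt(133)/133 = 0.52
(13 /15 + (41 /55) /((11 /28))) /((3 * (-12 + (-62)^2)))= 5017 /20865240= 0.00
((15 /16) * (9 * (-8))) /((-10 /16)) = 108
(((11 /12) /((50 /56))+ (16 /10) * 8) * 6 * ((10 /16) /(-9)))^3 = -1115157653 /5832000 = -191.21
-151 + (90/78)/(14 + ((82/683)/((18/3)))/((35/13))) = -150.92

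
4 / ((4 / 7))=7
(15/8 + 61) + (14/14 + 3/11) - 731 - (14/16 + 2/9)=-66127/99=-667.95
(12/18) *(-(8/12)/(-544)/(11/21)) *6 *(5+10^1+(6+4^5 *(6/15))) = 15071/3740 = 4.03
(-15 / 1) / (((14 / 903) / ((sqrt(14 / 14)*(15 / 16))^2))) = -850.34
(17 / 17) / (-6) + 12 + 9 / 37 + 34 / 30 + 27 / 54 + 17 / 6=6121 / 370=16.54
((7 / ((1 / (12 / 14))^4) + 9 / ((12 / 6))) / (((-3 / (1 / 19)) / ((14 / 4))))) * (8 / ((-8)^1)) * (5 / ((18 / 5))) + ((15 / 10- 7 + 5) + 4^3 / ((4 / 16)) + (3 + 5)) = 5903419 / 22344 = 264.21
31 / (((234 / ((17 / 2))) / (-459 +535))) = 85.58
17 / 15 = 1.13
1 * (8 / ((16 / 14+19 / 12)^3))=4741632 / 12008989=0.39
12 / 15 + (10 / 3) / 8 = 73 / 60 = 1.22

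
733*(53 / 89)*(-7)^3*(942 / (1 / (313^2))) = -1229740686717186 / 89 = -13817311086709.96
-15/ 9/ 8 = -5/ 24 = -0.21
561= 561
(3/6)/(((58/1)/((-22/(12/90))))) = -165/116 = -1.42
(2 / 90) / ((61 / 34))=34 / 2745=0.01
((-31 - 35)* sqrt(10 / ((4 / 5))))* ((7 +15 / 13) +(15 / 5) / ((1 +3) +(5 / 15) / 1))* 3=-56925* sqrt(2) / 13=-6192.62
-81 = -81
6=6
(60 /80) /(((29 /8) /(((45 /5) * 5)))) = 270 /29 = 9.31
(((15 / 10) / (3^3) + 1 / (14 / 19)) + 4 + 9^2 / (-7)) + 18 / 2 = 179 / 63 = 2.84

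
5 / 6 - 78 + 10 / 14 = -3211 / 42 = -76.45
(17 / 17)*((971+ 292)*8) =10104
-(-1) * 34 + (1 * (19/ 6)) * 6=53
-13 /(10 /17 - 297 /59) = 1003 /343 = 2.92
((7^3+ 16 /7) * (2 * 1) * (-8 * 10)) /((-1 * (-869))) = -386720 /6083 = -63.57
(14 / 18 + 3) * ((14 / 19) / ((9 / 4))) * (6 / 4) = 952 / 513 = 1.86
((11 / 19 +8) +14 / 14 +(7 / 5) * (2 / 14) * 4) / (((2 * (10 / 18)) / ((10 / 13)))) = 8874 / 1235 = 7.19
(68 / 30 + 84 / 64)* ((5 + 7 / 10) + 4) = 83323 / 2400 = 34.72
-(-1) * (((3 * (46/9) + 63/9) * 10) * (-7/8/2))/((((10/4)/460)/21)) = -377545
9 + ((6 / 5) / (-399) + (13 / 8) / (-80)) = 152819 / 17024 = 8.98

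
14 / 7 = 2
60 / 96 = 5 / 8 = 0.62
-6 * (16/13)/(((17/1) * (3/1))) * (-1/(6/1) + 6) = -560/663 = -0.84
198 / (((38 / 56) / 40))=221760 / 19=11671.58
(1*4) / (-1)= -4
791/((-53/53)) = -791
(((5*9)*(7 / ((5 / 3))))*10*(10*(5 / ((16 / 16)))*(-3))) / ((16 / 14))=-248062.50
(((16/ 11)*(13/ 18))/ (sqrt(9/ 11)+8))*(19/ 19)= 832/ 6255 -104*sqrt(11)/ 22935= 0.12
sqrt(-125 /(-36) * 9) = 5 * sqrt(5) /2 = 5.59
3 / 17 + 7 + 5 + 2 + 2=16.18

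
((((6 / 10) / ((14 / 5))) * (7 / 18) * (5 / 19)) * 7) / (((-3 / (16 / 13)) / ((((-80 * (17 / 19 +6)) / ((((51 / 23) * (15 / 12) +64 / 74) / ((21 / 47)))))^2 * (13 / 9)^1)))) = -417.79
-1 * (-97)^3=912673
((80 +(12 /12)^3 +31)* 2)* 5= 1120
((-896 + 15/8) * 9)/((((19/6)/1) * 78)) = -64377/1976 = -32.58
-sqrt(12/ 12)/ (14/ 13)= -13/ 14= -0.93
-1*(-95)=95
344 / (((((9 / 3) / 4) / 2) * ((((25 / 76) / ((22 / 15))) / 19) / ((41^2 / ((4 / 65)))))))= 477627559552 / 225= 2122789153.56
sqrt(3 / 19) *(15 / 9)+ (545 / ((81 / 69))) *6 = 5 *sqrt(57) / 57+ 25070 / 9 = 2786.22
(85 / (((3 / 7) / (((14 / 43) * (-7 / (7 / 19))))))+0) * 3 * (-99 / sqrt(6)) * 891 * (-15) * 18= -35787485443.54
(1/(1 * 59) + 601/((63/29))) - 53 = 831373/3717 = 223.67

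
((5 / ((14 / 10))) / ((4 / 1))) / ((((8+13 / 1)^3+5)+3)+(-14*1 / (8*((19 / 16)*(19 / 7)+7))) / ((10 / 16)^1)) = 143125 / 1485776796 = 0.00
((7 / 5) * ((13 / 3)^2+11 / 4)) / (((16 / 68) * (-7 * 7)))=-2635 / 1008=-2.61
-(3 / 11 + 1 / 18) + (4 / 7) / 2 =-59 / 1386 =-0.04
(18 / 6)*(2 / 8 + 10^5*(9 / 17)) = 10800051 / 68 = 158824.28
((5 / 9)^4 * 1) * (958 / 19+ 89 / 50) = 1239775 / 249318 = 4.97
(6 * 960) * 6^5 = 44789760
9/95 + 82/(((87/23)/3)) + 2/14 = 1258772/19285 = 65.27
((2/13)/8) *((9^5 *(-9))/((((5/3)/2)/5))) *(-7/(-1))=-11160261/26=-429240.81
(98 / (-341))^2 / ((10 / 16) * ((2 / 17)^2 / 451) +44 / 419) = 95362553048 / 121269740317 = 0.79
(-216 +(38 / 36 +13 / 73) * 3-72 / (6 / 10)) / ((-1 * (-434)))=-145547 / 190092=-0.77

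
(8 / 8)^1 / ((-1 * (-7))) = 1 / 7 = 0.14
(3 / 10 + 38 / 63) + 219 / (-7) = -19141 / 630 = -30.38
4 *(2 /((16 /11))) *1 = 11 /2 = 5.50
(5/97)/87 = 5/8439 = 0.00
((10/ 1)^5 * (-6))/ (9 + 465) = -100000/ 79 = -1265.82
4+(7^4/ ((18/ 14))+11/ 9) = 5618/ 3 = 1872.67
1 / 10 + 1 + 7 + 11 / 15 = 53 / 6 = 8.83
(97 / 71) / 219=97 / 15549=0.01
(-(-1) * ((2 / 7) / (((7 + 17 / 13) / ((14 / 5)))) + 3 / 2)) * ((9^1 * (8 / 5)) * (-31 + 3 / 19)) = -1010264 / 1425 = -708.96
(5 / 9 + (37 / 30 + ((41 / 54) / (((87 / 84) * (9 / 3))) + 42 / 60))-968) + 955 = -120583 / 11745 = -10.27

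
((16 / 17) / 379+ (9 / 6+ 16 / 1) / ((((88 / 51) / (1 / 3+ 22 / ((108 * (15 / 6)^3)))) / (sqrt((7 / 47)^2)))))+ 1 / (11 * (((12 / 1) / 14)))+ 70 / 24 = 3.55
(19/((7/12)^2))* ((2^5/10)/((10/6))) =131328/1225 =107.21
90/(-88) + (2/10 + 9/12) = -4/55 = -0.07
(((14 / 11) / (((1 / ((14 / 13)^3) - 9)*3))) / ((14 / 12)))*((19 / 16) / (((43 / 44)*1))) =-52136 / 967457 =-0.05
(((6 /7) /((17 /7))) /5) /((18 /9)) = 3 /85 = 0.04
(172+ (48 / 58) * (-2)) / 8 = 1235 / 58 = 21.29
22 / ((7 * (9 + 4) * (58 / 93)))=1023 / 2639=0.39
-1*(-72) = 72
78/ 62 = 39/ 31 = 1.26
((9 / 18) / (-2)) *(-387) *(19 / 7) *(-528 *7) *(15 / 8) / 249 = -1213245 / 166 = -7308.70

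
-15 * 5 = -75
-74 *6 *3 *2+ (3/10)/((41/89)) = -1091973/410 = -2663.35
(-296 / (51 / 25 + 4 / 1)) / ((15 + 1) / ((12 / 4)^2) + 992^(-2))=-65538662400 / 2377499983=-27.57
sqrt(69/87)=sqrt(667)/29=0.89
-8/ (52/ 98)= -196/ 13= -15.08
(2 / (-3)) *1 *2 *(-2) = 8 / 3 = 2.67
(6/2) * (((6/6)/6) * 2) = 1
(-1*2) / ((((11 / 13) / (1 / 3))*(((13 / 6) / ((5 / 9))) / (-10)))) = 200 / 99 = 2.02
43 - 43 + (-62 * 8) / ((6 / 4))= -992 / 3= -330.67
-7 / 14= -1 / 2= -0.50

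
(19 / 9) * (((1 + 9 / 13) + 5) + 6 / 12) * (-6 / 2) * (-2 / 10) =9.11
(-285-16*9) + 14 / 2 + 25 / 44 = -18543 / 44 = -421.43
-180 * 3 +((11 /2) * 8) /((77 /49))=-512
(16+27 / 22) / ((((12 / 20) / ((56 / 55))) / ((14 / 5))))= 148568 / 1815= 81.86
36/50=18/25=0.72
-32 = -32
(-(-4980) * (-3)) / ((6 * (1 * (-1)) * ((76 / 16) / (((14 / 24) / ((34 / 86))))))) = 249830 / 323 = 773.47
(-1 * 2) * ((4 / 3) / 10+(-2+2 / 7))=332 / 105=3.16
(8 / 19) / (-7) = -8 / 133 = -0.06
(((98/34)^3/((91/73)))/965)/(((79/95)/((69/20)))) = 1608480321/19476212860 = 0.08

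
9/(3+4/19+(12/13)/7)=15561/5779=2.69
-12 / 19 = -0.63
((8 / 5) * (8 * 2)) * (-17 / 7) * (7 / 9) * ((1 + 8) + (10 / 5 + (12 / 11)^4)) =-395568512 / 658845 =-600.40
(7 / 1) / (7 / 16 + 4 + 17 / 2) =112 / 207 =0.54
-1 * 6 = -6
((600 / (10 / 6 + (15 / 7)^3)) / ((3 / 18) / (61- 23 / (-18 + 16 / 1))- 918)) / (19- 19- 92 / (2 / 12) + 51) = 319725 / 2819947304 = 0.00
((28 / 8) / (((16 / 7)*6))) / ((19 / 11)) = 0.15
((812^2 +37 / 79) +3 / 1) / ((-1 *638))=-26044225 / 25201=-1033.46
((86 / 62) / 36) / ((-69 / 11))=-473 / 77004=-0.01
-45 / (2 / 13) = -585 / 2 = -292.50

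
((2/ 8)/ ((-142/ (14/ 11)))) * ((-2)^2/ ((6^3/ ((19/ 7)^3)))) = -0.00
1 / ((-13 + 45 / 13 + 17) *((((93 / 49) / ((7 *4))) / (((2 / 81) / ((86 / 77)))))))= 1373372 / 31420143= 0.04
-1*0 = 0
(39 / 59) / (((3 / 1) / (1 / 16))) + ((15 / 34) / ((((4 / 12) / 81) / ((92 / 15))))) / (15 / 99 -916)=-0.70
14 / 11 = 1.27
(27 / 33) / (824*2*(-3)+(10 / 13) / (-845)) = -19773 / 119481670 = -0.00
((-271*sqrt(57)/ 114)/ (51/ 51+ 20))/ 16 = -271*sqrt(57)/ 38304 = -0.05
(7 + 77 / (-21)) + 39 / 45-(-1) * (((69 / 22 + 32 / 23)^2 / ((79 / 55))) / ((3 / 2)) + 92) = 18454609 / 174570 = 105.71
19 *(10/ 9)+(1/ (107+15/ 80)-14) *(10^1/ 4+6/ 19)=-18.28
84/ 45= 28/ 15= 1.87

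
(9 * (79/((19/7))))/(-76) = -4977/1444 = -3.45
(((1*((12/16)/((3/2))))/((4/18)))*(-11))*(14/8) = -693/16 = -43.31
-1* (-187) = 187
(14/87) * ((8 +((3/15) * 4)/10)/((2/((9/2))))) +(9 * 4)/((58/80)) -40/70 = 263947/5075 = 52.01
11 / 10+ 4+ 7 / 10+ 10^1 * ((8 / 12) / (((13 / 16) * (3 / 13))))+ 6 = 2131 / 45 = 47.36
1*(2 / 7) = 2 / 7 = 0.29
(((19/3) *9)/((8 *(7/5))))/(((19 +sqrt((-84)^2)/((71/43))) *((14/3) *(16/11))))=60705/5657344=0.01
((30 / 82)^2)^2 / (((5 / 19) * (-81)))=-2375 / 2825761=-0.00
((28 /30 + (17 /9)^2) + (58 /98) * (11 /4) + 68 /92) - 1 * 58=-93353891 /1825740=-51.13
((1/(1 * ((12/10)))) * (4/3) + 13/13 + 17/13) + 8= 1336/117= 11.42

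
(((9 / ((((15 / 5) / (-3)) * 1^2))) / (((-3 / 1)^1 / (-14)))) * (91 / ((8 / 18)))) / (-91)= 189 / 2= 94.50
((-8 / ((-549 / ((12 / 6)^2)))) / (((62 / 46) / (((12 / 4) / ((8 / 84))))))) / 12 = 644 / 5673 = 0.11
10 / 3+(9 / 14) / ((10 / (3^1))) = 1481 / 420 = 3.53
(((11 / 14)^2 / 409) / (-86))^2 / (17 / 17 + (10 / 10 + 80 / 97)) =1420177 / 13022855569811584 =0.00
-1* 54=-54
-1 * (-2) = 2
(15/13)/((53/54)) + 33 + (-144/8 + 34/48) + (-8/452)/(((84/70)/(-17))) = 10672443/622856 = 17.13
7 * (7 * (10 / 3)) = 490 / 3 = 163.33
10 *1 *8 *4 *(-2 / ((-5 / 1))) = 128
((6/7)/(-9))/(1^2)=-2/21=-0.10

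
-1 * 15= -15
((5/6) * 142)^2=126025/9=14002.78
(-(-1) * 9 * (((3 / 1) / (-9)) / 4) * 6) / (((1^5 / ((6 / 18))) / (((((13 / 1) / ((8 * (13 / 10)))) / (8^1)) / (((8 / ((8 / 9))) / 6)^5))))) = -5 / 162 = -0.03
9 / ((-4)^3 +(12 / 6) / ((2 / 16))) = -0.19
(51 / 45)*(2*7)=238 / 15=15.87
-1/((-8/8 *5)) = 0.20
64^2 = 4096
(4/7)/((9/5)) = 20/63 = 0.32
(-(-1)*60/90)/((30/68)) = 68/45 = 1.51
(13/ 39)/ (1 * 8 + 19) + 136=11017/ 81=136.01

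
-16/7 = -2.29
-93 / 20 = -4.65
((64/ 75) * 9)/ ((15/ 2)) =128/ 125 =1.02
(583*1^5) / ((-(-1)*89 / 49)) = 28567 / 89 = 320.98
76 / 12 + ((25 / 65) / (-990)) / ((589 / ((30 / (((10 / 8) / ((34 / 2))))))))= 533415 / 84227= 6.33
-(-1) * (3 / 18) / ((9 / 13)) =13 / 54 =0.24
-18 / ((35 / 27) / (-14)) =972 / 5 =194.40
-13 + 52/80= -247/20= -12.35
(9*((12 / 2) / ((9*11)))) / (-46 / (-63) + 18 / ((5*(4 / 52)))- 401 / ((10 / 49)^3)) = -378000 / 32660895157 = -0.00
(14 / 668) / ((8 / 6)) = 21 / 1336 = 0.02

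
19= 19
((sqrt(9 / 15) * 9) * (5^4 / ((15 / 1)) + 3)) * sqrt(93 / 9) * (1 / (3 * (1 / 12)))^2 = 6432 * sqrt(155) / 5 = 16015.55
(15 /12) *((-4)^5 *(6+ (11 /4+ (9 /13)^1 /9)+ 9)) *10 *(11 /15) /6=-362560 /13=-27889.23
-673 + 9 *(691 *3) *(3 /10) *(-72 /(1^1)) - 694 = -2021791 /5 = -404358.20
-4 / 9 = -0.44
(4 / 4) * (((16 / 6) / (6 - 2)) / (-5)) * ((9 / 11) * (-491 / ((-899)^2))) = 2946 / 44451055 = 0.00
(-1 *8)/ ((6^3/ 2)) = -2/ 27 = -0.07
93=93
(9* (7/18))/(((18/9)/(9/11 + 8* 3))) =1911/44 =43.43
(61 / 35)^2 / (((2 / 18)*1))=33489 / 1225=27.34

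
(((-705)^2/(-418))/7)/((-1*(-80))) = -99405/46816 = -2.12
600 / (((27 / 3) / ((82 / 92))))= 4100 / 69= 59.42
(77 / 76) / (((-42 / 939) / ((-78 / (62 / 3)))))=402831 / 4712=85.49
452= 452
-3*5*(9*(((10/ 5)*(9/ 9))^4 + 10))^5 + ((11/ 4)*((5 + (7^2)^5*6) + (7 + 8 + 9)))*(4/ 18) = -189408866917727/ 18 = -10522714828762.61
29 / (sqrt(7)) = 29* sqrt(7) / 7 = 10.96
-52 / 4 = -13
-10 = -10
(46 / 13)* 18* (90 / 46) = 1620 / 13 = 124.62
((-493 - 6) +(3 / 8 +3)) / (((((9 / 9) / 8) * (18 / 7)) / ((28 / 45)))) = -959.43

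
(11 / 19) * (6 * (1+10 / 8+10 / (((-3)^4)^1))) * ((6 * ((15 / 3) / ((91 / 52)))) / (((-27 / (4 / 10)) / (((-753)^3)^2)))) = -50765959101882227016 / 133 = -381698940615655842.23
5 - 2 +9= 12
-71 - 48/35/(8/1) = -2491/35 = -71.17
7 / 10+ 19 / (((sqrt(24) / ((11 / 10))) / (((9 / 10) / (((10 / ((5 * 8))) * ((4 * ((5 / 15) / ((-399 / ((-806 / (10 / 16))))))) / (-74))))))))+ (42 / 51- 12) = -27769203 * sqrt(6) / 257920- 1781 / 170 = -274.20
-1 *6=-6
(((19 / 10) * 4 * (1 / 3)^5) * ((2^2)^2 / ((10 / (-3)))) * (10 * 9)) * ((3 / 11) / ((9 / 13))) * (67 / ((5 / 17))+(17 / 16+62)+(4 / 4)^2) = -3844802 / 2475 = -1553.46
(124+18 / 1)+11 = 153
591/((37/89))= 52599/37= 1421.59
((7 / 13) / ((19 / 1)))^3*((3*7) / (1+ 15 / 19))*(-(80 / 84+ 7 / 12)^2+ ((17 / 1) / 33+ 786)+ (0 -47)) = 934514231 / 4746012128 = 0.20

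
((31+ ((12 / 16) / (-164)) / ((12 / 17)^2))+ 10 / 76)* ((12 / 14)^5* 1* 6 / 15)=1508192541 / 261853060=5.76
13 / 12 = 1.08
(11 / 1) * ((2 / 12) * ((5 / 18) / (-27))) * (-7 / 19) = 385 / 55404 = 0.01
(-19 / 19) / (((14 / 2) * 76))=-1 / 532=-0.00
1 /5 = 0.20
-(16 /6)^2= -64 /9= -7.11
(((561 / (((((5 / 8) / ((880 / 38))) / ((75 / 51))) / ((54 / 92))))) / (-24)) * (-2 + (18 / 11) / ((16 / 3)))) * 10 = 5531625 / 437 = 12658.18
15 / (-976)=-0.02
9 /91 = 0.10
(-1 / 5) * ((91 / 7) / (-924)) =13 / 4620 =0.00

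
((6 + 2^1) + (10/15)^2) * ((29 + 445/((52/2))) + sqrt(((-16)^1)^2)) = 61370/117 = 524.53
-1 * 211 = -211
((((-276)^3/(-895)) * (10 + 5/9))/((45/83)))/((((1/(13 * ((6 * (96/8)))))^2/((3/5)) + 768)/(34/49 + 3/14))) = 47874790203881472/88522422163595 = 540.82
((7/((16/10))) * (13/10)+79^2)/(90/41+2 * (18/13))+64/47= 2506481801/1989792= 1259.67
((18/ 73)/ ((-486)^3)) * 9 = -0.00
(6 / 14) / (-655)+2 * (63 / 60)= 19251 / 9170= 2.10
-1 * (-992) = 992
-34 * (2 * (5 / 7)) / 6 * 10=-1700 / 21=-80.95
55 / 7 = 7.86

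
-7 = -7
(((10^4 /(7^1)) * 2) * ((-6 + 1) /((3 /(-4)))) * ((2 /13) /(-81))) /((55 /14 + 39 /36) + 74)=-3200000 /6988761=-0.46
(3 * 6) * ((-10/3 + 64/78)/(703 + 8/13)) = -196/3049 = -0.06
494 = 494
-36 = -36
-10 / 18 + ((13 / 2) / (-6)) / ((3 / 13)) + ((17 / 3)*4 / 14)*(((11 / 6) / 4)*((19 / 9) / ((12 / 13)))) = -96695 / 27216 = -3.55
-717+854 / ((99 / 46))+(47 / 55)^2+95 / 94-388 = -1807914161 / 2559150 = -706.45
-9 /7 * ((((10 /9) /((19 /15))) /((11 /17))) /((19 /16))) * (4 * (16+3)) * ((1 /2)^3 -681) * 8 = 888950400 /1463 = 607621.60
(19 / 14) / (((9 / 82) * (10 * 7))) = 779 / 4410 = 0.18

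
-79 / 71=-1.11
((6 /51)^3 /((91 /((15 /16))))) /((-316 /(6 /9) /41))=-205 /141278228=-0.00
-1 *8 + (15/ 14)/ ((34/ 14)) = -257/ 34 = -7.56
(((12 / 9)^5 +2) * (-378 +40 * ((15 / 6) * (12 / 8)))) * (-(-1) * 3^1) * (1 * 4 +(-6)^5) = 891914720 / 27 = 33033878.52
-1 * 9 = -9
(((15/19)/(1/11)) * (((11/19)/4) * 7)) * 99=1257795/1444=871.05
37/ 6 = 6.17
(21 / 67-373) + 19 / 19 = -24903 / 67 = -371.69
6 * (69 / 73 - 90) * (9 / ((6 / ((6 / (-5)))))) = 351054 / 365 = 961.79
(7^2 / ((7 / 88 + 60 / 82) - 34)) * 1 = -176792 / 119745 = -1.48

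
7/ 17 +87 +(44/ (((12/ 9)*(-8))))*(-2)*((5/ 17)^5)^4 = 1421046557715686600135618057/ 16256925626590290089606404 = 87.41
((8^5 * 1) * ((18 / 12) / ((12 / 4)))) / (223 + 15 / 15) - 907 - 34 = -6075 / 7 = -867.86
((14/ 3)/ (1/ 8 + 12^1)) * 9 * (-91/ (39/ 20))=-15680/ 97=-161.65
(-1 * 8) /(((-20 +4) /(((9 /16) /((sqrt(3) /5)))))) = 15 * sqrt(3) /32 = 0.81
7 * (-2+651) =4543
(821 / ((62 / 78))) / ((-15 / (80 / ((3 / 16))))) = -2732288 / 93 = -29379.44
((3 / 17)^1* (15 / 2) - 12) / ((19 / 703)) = -13431 / 34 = -395.03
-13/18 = -0.72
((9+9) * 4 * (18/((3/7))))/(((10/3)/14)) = 63504/5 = 12700.80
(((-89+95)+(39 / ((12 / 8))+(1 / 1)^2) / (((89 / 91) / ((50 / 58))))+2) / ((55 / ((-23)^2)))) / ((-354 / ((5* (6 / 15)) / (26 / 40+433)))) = -173666468 / 43583620311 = -0.00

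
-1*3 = -3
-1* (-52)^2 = -2704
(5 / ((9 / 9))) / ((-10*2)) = -1 / 4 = -0.25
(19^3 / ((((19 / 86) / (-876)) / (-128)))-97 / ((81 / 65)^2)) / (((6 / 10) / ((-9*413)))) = -47163911407873295 / 2187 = -21565574489196.75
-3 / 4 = -0.75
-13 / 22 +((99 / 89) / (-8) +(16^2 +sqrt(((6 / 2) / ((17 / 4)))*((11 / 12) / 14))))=sqrt(2618) / 238 +1999275 / 7832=255.49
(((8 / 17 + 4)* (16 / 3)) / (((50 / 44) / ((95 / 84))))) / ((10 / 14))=127072 / 3825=33.22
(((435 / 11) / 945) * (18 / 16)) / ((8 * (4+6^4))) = 0.00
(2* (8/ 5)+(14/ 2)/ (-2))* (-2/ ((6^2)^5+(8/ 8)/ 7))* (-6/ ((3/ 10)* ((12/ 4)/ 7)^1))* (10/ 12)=-490/ 1269789699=-0.00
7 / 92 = 0.08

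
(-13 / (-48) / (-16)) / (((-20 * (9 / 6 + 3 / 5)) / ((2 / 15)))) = 13 / 241920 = 0.00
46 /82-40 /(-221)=0.74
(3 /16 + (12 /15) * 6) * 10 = 399 /8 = 49.88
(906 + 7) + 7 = 920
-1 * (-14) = 14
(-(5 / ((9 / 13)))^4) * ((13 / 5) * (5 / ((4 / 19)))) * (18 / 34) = -88943.44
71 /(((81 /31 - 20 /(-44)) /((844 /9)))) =10217042 /4707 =2170.61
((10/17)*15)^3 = 3375000/4913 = 686.95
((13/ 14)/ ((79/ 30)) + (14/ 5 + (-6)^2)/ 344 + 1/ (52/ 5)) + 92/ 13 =11806317/ 1545635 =7.64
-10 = -10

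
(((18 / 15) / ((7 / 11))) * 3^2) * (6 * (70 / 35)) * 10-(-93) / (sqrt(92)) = 93 * sqrt(23) / 46 + 14256 / 7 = 2046.27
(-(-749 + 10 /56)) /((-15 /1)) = -6989 /140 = -49.92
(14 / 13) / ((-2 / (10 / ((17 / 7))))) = -490 / 221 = -2.22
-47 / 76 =-0.62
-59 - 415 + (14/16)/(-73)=-276823/584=-474.01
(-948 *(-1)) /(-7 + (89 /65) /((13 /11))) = -200265 /1234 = -162.29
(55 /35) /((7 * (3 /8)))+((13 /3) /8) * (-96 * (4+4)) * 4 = -244520 /147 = -1663.40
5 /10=1 /2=0.50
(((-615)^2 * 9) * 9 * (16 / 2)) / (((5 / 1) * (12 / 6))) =24508980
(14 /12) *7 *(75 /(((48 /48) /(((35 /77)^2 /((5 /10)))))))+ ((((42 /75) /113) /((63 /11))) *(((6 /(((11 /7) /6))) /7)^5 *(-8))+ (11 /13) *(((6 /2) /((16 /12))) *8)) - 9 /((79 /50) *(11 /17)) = 10913665937327 /42477567275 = 256.93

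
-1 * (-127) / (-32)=-127 / 32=-3.97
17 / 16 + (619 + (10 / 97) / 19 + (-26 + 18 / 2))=17783267 / 29488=603.07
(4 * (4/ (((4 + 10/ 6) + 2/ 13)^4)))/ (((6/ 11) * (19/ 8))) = 542887488/ 50449518979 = 0.01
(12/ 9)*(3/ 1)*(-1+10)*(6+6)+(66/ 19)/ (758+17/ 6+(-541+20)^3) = 6964652167812/ 16121880019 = 432.00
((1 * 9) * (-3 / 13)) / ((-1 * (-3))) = -9 / 13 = -0.69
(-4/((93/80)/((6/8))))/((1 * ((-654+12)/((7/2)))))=140/9951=0.01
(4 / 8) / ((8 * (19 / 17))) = 17 / 304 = 0.06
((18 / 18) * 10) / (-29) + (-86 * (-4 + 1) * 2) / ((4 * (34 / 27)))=100667 / 986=102.10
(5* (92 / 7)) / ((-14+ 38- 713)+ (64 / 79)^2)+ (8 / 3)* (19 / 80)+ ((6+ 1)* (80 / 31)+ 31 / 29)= 15954111504281 / 811032966870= 19.67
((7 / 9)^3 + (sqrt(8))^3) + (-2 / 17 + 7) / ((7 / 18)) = 1576091 / 86751 + 16 * sqrt(2) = 40.80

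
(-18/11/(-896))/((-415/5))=-9/409024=-0.00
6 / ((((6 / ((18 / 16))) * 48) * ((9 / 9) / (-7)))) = -21 / 128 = -0.16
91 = 91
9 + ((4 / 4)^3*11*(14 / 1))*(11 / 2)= 856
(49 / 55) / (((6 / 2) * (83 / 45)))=0.16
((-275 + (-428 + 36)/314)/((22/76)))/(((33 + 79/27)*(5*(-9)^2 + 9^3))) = -274683/11726330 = -0.02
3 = 3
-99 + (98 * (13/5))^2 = 1620601/25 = 64824.04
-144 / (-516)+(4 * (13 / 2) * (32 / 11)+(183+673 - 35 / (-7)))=443161 / 473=936.92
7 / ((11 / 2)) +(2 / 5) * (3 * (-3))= -128 / 55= -2.33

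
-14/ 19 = -0.74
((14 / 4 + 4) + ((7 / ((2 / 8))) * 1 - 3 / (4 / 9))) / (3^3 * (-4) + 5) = -115 / 412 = -0.28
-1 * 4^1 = -4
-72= -72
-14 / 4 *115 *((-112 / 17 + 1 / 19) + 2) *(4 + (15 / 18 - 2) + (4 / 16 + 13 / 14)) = 56776075 / 7752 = 7324.06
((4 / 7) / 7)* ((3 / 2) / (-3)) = -2 / 49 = -0.04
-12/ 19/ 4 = -3/ 19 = -0.16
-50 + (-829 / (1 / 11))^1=-9169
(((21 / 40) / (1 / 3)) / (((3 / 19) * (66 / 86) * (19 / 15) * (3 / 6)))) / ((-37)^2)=903 / 60236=0.01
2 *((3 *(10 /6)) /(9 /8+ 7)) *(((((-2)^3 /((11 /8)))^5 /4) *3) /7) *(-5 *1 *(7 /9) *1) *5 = 107374182400 /6280989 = 17095.11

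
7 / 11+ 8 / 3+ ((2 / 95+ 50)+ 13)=207926 / 3135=66.32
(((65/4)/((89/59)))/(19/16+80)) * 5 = 76700/115611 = 0.66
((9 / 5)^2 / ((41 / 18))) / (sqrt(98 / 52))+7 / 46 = 7 / 46+1458 * sqrt(26) / 7175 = 1.19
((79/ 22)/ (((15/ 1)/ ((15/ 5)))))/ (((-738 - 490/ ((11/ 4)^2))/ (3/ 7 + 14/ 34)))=-4345/ 5779711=-0.00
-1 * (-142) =142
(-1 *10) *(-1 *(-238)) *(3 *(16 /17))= -6720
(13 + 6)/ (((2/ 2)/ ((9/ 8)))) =171/ 8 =21.38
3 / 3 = 1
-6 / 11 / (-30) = 1 / 55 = 0.02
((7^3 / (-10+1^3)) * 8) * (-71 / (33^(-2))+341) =23469736.89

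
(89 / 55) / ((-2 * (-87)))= 89 / 9570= 0.01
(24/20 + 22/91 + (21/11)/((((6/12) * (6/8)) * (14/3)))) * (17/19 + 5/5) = 456336/95095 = 4.80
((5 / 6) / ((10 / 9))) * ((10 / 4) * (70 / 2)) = 525 / 8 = 65.62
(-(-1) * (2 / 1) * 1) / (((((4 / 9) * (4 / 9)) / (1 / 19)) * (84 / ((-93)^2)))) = 233523 / 4256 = 54.87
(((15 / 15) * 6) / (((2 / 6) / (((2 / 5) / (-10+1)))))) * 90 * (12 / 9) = -96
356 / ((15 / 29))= 10324 / 15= 688.27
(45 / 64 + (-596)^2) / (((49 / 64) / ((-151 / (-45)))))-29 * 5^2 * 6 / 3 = 3429616969 / 2205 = 1555381.85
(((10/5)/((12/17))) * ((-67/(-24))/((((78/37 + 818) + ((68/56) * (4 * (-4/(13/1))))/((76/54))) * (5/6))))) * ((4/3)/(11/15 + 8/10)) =72865247/7230764472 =0.01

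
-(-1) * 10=10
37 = 37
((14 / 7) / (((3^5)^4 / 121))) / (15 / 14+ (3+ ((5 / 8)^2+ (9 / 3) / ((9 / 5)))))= 0.00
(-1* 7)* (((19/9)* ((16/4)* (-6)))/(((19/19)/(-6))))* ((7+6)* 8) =-221312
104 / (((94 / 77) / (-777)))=-3111108 / 47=-66193.79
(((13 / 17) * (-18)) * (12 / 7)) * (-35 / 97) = 14040 / 1649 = 8.51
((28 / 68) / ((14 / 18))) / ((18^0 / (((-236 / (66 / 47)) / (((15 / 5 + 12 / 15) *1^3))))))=-23.41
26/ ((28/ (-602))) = -559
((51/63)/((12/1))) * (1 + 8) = 17/28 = 0.61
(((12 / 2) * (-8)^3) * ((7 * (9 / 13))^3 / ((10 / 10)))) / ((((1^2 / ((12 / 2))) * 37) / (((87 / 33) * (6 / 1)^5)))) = -1039317787017216 / 894179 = -1162315137.15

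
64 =64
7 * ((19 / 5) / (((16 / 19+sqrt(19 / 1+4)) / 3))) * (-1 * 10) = 242592 / 8047-288078 * sqrt(23) / 8047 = -141.54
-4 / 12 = -1 / 3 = -0.33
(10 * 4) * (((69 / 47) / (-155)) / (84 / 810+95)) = -74520 / 18706423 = -0.00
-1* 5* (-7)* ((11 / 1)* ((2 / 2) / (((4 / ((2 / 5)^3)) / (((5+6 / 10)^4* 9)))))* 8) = 6815305728 / 15625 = 436179.57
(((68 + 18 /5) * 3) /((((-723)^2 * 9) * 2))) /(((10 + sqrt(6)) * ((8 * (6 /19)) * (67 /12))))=3401 /19752883452 -3401 * sqrt(6) /197528834520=0.00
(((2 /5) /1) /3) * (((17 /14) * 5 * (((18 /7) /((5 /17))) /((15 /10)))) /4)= 289 /245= 1.18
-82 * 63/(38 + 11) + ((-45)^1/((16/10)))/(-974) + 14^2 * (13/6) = 52242293/163632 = 319.27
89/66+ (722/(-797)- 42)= -2186003/52602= -41.56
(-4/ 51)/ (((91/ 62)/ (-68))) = 992/ 273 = 3.63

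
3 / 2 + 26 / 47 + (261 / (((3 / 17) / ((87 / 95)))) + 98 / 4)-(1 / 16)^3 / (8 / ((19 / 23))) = 4647236088989 / 3365109760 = 1381.01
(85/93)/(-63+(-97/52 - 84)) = -4420/719913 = -0.01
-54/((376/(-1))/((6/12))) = 27/376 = 0.07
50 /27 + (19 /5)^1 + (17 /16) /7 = 87751 /15120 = 5.80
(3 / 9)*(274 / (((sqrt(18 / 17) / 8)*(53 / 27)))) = 361.74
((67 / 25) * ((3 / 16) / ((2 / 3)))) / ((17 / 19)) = 11457 / 13600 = 0.84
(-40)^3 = -64000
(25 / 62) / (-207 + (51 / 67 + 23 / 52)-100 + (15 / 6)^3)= -17420 / 12535873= -0.00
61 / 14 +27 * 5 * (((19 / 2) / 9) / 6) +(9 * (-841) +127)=-207589 / 28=-7413.89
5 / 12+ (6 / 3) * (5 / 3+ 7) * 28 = 1943 / 4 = 485.75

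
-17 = -17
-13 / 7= -1.86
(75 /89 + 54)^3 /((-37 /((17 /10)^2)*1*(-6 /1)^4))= -1244687997187 /125202494400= -9.94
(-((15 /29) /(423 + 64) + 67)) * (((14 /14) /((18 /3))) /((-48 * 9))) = 0.03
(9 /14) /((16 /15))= 135 /224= 0.60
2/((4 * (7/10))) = 5/7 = 0.71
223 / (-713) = -223 / 713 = -0.31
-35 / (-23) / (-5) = -7 / 23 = -0.30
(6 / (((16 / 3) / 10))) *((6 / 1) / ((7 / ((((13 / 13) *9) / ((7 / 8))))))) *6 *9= 262440 / 49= 5355.92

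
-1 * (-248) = 248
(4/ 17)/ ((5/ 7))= 28/ 85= 0.33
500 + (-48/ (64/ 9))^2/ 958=7664729/ 15328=500.05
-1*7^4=-2401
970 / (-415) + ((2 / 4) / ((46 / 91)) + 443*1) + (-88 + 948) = 9939413 / 7636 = 1301.65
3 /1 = 3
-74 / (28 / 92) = -1702 / 7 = -243.14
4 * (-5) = -20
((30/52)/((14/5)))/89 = 75/32396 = 0.00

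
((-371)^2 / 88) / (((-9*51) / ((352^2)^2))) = -24012412813312 / 459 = -52314624865.60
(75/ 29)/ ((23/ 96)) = 7200/ 667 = 10.79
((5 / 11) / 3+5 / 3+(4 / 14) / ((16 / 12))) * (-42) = -939 / 11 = -85.36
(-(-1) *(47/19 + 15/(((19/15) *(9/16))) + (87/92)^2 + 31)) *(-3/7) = -26737545/1125712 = -23.75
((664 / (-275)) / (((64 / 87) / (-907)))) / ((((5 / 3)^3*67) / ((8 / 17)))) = 176835069 / 39153125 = 4.52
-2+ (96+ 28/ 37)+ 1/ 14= 49121/ 518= 94.83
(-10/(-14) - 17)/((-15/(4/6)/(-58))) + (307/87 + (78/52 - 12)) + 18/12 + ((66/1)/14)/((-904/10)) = -21794053/458780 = -47.50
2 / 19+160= 3042 / 19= 160.11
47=47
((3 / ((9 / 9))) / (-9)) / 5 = -1 / 15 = -0.07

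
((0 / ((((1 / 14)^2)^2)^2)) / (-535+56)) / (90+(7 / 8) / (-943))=0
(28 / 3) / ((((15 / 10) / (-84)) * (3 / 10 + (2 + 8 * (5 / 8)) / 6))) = -3920 / 11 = -356.36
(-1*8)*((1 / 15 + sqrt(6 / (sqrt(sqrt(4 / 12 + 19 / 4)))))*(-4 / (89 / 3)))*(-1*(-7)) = 224 / 445 + 672*2^(3 / 4)*3^(5 / 8)*61^(7 / 8) / 5429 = 15.60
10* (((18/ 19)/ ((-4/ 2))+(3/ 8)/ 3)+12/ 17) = 4615/ 1292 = 3.57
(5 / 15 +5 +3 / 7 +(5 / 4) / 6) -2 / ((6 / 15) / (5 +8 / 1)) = -9917 / 168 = -59.03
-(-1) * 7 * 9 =63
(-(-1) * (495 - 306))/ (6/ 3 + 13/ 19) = 1197/ 17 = 70.41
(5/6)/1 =0.83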